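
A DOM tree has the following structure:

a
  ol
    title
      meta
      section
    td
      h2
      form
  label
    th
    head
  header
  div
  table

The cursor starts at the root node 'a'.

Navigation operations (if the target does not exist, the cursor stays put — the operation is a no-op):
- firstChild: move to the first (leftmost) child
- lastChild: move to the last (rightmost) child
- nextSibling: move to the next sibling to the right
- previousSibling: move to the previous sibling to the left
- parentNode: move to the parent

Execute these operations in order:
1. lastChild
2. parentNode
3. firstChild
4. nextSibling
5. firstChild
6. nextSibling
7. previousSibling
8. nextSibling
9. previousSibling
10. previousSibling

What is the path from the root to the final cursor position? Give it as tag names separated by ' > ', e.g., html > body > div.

After 1 (lastChild): table
After 2 (parentNode): a
After 3 (firstChild): ol
After 4 (nextSibling): label
After 5 (firstChild): th
After 6 (nextSibling): head
After 7 (previousSibling): th
After 8 (nextSibling): head
After 9 (previousSibling): th
After 10 (previousSibling): th (no-op, stayed)

Answer: a > label > th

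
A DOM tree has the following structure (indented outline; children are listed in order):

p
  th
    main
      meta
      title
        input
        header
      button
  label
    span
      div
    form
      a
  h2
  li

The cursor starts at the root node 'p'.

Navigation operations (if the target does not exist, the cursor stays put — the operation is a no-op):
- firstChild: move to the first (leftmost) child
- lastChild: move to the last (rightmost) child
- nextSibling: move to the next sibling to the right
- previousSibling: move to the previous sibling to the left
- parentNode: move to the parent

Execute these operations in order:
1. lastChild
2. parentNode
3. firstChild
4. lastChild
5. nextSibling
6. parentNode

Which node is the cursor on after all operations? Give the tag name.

Answer: th

Derivation:
After 1 (lastChild): li
After 2 (parentNode): p
After 3 (firstChild): th
After 4 (lastChild): main
After 5 (nextSibling): main (no-op, stayed)
After 6 (parentNode): th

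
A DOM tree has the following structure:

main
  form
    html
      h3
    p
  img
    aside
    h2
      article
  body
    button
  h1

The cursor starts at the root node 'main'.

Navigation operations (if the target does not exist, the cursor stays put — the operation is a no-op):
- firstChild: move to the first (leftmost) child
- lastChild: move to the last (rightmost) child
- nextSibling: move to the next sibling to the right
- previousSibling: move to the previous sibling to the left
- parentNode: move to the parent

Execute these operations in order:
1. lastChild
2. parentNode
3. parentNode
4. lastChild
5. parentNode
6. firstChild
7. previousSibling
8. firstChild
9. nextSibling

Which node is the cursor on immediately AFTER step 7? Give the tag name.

Answer: form

Derivation:
After 1 (lastChild): h1
After 2 (parentNode): main
After 3 (parentNode): main (no-op, stayed)
After 4 (lastChild): h1
After 5 (parentNode): main
After 6 (firstChild): form
After 7 (previousSibling): form (no-op, stayed)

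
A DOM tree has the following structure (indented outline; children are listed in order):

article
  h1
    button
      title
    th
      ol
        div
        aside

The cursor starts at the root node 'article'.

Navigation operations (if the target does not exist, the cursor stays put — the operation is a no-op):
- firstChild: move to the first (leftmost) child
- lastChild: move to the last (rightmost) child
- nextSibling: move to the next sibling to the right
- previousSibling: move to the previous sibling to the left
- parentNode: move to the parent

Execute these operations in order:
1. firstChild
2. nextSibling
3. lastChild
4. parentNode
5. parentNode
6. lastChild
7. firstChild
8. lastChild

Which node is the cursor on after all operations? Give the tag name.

After 1 (firstChild): h1
After 2 (nextSibling): h1 (no-op, stayed)
After 3 (lastChild): th
After 4 (parentNode): h1
After 5 (parentNode): article
After 6 (lastChild): h1
After 7 (firstChild): button
After 8 (lastChild): title

Answer: title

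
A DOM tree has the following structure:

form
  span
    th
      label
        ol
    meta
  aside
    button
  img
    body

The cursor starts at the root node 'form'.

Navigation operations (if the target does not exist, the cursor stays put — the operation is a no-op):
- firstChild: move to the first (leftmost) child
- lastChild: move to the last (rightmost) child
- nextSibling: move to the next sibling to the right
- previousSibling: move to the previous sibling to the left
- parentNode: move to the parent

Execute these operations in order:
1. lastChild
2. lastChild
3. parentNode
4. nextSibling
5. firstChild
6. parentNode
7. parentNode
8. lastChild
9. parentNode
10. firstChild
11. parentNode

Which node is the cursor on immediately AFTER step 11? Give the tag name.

Answer: form

Derivation:
After 1 (lastChild): img
After 2 (lastChild): body
After 3 (parentNode): img
After 4 (nextSibling): img (no-op, stayed)
After 5 (firstChild): body
After 6 (parentNode): img
After 7 (parentNode): form
After 8 (lastChild): img
After 9 (parentNode): form
After 10 (firstChild): span
After 11 (parentNode): form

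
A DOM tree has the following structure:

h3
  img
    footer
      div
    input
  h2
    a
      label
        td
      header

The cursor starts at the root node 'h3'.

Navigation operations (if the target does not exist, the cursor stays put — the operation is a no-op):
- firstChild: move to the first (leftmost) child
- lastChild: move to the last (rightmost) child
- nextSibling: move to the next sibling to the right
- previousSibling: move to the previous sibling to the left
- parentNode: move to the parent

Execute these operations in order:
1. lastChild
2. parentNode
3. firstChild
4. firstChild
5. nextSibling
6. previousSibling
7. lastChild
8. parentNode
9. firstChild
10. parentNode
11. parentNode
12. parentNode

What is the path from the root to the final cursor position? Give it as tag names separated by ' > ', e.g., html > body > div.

Answer: h3

Derivation:
After 1 (lastChild): h2
After 2 (parentNode): h3
After 3 (firstChild): img
After 4 (firstChild): footer
After 5 (nextSibling): input
After 6 (previousSibling): footer
After 7 (lastChild): div
After 8 (parentNode): footer
After 9 (firstChild): div
After 10 (parentNode): footer
After 11 (parentNode): img
After 12 (parentNode): h3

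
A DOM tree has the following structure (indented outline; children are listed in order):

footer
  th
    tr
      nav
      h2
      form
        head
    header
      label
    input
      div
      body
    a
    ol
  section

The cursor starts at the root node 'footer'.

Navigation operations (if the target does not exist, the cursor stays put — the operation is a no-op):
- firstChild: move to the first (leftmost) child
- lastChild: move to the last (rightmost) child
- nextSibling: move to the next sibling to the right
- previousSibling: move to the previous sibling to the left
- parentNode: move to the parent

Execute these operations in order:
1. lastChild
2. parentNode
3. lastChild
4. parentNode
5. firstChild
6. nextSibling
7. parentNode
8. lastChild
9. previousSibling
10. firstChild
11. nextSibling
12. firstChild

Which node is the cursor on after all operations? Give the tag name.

Answer: label

Derivation:
After 1 (lastChild): section
After 2 (parentNode): footer
After 3 (lastChild): section
After 4 (parentNode): footer
After 5 (firstChild): th
After 6 (nextSibling): section
After 7 (parentNode): footer
After 8 (lastChild): section
After 9 (previousSibling): th
After 10 (firstChild): tr
After 11 (nextSibling): header
After 12 (firstChild): label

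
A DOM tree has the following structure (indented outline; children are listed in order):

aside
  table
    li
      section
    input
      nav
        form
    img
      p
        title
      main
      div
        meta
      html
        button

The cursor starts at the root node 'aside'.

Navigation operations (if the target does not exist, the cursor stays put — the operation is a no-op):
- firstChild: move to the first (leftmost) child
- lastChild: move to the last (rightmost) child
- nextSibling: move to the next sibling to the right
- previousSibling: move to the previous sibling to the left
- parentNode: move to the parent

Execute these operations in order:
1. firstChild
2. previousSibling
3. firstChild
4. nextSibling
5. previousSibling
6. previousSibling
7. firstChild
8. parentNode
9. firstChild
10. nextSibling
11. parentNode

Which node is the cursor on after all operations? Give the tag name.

Answer: li

Derivation:
After 1 (firstChild): table
After 2 (previousSibling): table (no-op, stayed)
After 3 (firstChild): li
After 4 (nextSibling): input
After 5 (previousSibling): li
After 6 (previousSibling): li (no-op, stayed)
After 7 (firstChild): section
After 8 (parentNode): li
After 9 (firstChild): section
After 10 (nextSibling): section (no-op, stayed)
After 11 (parentNode): li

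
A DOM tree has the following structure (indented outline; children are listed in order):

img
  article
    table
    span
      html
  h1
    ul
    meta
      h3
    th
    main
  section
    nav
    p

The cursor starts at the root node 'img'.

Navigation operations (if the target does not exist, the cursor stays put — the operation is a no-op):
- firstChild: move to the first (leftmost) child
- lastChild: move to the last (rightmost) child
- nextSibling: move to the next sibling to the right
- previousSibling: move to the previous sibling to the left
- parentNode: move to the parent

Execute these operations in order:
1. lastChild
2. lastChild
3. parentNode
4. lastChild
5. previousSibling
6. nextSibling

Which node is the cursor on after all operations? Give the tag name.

After 1 (lastChild): section
After 2 (lastChild): p
After 3 (parentNode): section
After 4 (lastChild): p
After 5 (previousSibling): nav
After 6 (nextSibling): p

Answer: p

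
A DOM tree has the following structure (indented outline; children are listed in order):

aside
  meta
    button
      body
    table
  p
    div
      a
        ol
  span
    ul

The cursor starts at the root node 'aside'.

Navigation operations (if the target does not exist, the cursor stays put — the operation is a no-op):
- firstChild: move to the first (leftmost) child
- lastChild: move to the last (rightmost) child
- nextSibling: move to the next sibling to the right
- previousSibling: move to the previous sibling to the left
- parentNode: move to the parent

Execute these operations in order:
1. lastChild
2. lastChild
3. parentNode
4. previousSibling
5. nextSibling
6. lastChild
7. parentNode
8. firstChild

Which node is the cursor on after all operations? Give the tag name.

After 1 (lastChild): span
After 2 (lastChild): ul
After 3 (parentNode): span
After 4 (previousSibling): p
After 5 (nextSibling): span
After 6 (lastChild): ul
After 7 (parentNode): span
After 8 (firstChild): ul

Answer: ul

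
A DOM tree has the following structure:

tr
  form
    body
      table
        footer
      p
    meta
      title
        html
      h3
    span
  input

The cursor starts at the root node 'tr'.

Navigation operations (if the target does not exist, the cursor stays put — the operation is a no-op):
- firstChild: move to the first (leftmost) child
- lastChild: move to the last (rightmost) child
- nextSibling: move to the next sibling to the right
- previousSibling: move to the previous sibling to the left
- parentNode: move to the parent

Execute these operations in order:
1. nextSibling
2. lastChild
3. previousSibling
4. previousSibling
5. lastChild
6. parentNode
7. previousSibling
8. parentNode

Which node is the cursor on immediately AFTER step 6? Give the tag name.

After 1 (nextSibling): tr (no-op, stayed)
After 2 (lastChild): input
After 3 (previousSibling): form
After 4 (previousSibling): form (no-op, stayed)
After 5 (lastChild): span
After 6 (parentNode): form

Answer: form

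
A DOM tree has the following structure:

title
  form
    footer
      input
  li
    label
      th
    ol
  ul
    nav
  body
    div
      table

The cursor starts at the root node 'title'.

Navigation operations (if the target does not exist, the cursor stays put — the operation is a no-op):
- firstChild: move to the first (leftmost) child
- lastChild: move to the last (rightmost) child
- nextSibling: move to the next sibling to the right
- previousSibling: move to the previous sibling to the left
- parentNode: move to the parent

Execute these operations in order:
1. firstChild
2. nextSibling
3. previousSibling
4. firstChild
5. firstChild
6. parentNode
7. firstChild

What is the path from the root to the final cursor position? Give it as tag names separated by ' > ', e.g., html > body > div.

After 1 (firstChild): form
After 2 (nextSibling): li
After 3 (previousSibling): form
After 4 (firstChild): footer
After 5 (firstChild): input
After 6 (parentNode): footer
After 7 (firstChild): input

Answer: title > form > footer > input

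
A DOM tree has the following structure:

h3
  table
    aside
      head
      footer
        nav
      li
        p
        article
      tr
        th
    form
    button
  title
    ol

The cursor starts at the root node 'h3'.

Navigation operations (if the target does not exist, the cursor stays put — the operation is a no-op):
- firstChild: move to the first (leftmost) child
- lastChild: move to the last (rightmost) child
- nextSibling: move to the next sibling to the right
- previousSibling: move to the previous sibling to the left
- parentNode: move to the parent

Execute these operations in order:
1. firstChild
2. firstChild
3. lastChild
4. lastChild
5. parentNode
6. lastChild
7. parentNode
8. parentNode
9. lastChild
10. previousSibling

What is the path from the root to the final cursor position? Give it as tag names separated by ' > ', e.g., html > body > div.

After 1 (firstChild): table
After 2 (firstChild): aside
After 3 (lastChild): tr
After 4 (lastChild): th
After 5 (parentNode): tr
After 6 (lastChild): th
After 7 (parentNode): tr
After 8 (parentNode): aside
After 9 (lastChild): tr
After 10 (previousSibling): li

Answer: h3 > table > aside > li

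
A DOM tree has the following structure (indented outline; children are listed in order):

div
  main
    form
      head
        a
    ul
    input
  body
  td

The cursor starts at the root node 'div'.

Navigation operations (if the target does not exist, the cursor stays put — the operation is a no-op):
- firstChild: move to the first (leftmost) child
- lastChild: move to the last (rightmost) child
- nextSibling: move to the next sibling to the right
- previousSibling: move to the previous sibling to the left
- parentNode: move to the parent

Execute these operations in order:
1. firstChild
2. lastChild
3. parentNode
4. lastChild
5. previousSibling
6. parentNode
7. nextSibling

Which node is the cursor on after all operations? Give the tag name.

Answer: body

Derivation:
After 1 (firstChild): main
After 2 (lastChild): input
After 3 (parentNode): main
After 4 (lastChild): input
After 5 (previousSibling): ul
After 6 (parentNode): main
After 7 (nextSibling): body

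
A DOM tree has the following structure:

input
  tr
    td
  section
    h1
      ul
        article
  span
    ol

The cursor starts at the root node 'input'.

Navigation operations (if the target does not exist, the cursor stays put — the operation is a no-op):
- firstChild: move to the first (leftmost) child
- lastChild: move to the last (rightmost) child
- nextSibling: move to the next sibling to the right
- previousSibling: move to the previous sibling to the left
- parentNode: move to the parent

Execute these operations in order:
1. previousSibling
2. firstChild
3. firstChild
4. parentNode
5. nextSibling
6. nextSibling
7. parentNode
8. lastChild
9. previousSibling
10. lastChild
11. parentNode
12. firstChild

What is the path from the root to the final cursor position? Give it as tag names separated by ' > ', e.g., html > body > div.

After 1 (previousSibling): input (no-op, stayed)
After 2 (firstChild): tr
After 3 (firstChild): td
After 4 (parentNode): tr
After 5 (nextSibling): section
After 6 (nextSibling): span
After 7 (parentNode): input
After 8 (lastChild): span
After 9 (previousSibling): section
After 10 (lastChild): h1
After 11 (parentNode): section
After 12 (firstChild): h1

Answer: input > section > h1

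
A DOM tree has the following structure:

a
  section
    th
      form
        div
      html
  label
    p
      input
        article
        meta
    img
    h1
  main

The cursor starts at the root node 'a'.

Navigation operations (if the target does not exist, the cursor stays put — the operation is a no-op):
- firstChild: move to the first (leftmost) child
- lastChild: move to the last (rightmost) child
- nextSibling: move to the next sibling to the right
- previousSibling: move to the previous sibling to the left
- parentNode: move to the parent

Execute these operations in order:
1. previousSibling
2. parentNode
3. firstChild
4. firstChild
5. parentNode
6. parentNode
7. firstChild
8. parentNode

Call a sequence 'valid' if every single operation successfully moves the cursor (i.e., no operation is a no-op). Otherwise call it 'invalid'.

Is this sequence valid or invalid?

Answer: invalid

Derivation:
After 1 (previousSibling): a (no-op, stayed)
After 2 (parentNode): a (no-op, stayed)
After 3 (firstChild): section
After 4 (firstChild): th
After 5 (parentNode): section
After 6 (parentNode): a
After 7 (firstChild): section
After 8 (parentNode): a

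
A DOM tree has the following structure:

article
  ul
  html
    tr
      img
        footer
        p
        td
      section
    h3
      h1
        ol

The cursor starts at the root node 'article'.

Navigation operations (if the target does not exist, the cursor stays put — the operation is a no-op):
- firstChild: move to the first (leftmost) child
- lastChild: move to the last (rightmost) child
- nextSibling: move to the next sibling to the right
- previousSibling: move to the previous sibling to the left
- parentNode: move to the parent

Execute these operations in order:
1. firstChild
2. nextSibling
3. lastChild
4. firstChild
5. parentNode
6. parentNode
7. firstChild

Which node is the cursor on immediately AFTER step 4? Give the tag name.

Answer: h1

Derivation:
After 1 (firstChild): ul
After 2 (nextSibling): html
After 3 (lastChild): h3
After 4 (firstChild): h1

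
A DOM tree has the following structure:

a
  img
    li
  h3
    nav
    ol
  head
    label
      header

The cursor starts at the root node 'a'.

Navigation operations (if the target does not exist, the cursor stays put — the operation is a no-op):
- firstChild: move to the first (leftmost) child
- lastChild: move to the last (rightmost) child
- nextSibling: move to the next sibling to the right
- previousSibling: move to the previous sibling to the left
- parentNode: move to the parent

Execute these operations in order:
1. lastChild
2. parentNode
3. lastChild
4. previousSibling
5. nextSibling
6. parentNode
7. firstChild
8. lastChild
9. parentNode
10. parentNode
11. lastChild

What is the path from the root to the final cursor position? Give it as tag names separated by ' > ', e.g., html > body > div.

Answer: a > head

Derivation:
After 1 (lastChild): head
After 2 (parentNode): a
After 3 (lastChild): head
After 4 (previousSibling): h3
After 5 (nextSibling): head
After 6 (parentNode): a
After 7 (firstChild): img
After 8 (lastChild): li
After 9 (parentNode): img
After 10 (parentNode): a
After 11 (lastChild): head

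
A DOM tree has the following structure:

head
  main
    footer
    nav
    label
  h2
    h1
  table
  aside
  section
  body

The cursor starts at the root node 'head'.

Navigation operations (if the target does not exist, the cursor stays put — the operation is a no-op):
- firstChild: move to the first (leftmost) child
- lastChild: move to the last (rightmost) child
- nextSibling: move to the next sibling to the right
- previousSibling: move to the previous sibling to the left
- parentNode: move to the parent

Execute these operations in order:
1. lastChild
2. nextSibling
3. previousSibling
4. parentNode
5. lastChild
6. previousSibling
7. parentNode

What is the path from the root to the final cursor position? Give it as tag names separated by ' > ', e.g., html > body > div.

Answer: head

Derivation:
After 1 (lastChild): body
After 2 (nextSibling): body (no-op, stayed)
After 3 (previousSibling): section
After 4 (parentNode): head
After 5 (lastChild): body
After 6 (previousSibling): section
After 7 (parentNode): head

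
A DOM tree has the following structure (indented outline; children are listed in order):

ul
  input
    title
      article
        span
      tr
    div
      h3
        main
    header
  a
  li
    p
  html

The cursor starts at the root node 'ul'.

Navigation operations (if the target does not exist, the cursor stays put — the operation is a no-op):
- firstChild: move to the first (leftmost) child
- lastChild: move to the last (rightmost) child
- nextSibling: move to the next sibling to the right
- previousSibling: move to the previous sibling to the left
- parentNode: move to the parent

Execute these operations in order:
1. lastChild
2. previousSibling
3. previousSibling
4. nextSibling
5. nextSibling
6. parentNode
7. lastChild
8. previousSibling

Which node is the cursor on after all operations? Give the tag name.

Answer: li

Derivation:
After 1 (lastChild): html
After 2 (previousSibling): li
After 3 (previousSibling): a
After 4 (nextSibling): li
After 5 (nextSibling): html
After 6 (parentNode): ul
After 7 (lastChild): html
After 8 (previousSibling): li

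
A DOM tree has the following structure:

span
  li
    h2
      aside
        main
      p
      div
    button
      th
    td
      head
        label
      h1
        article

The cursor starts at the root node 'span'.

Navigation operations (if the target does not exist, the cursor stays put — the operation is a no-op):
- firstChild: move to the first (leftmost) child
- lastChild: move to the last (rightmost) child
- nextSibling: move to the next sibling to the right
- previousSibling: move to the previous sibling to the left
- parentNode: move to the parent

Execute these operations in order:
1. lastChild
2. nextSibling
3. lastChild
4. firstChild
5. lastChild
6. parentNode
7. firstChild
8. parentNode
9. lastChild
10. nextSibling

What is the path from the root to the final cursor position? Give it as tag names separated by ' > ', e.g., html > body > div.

After 1 (lastChild): li
After 2 (nextSibling): li (no-op, stayed)
After 3 (lastChild): td
After 4 (firstChild): head
After 5 (lastChild): label
After 6 (parentNode): head
After 7 (firstChild): label
After 8 (parentNode): head
After 9 (lastChild): label
After 10 (nextSibling): label (no-op, stayed)

Answer: span > li > td > head > label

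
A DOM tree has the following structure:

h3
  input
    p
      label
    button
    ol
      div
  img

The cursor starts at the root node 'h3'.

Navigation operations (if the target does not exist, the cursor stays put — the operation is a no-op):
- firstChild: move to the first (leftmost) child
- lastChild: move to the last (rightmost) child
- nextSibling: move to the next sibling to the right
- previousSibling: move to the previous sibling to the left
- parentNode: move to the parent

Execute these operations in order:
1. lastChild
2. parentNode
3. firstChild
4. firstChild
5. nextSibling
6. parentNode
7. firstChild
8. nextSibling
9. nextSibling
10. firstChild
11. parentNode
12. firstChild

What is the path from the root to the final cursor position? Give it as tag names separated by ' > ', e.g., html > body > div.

After 1 (lastChild): img
After 2 (parentNode): h3
After 3 (firstChild): input
After 4 (firstChild): p
After 5 (nextSibling): button
After 6 (parentNode): input
After 7 (firstChild): p
After 8 (nextSibling): button
After 9 (nextSibling): ol
After 10 (firstChild): div
After 11 (parentNode): ol
After 12 (firstChild): div

Answer: h3 > input > ol > div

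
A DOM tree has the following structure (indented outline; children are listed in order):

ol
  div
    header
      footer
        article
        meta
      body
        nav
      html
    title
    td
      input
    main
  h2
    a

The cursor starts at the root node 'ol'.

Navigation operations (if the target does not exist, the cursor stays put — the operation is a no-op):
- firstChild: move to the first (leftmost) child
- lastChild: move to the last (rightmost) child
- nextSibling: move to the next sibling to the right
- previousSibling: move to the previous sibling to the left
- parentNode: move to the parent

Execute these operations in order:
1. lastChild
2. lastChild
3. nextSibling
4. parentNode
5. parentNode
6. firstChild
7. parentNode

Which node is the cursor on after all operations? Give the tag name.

After 1 (lastChild): h2
After 2 (lastChild): a
After 3 (nextSibling): a (no-op, stayed)
After 4 (parentNode): h2
After 5 (parentNode): ol
After 6 (firstChild): div
After 7 (parentNode): ol

Answer: ol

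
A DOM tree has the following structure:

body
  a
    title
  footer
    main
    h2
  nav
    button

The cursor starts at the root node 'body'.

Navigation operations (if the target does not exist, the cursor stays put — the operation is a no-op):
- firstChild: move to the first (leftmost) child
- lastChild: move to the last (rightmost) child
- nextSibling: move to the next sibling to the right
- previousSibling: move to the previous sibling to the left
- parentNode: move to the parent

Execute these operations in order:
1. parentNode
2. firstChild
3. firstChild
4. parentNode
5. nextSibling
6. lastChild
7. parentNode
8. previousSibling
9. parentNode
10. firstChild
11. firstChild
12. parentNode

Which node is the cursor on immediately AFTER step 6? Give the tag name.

After 1 (parentNode): body (no-op, stayed)
After 2 (firstChild): a
After 3 (firstChild): title
After 4 (parentNode): a
After 5 (nextSibling): footer
After 6 (lastChild): h2

Answer: h2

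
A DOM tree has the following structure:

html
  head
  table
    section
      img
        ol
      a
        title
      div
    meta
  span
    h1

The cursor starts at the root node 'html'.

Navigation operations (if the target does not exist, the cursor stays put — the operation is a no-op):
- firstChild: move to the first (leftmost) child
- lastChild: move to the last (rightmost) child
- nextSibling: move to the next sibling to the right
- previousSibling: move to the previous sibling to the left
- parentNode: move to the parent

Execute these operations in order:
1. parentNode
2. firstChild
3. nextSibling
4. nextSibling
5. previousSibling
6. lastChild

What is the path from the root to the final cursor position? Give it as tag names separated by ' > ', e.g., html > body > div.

Answer: html > table > meta

Derivation:
After 1 (parentNode): html (no-op, stayed)
After 2 (firstChild): head
After 3 (nextSibling): table
After 4 (nextSibling): span
After 5 (previousSibling): table
After 6 (lastChild): meta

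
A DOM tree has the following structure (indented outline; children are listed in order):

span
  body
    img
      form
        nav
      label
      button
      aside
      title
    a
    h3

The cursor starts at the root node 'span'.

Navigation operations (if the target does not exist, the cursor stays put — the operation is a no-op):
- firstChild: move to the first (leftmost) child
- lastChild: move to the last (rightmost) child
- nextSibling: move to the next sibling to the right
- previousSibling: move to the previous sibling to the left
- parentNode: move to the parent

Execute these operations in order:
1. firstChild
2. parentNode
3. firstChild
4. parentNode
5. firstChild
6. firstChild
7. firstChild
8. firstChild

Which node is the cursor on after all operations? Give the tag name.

After 1 (firstChild): body
After 2 (parentNode): span
After 3 (firstChild): body
After 4 (parentNode): span
After 5 (firstChild): body
After 6 (firstChild): img
After 7 (firstChild): form
After 8 (firstChild): nav

Answer: nav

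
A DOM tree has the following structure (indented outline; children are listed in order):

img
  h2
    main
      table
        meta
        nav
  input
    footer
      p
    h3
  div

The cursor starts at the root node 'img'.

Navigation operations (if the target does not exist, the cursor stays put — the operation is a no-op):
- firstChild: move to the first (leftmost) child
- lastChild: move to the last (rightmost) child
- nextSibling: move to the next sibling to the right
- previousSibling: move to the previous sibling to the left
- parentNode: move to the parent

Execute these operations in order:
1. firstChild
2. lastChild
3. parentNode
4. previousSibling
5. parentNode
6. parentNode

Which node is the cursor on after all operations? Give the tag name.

After 1 (firstChild): h2
After 2 (lastChild): main
After 3 (parentNode): h2
After 4 (previousSibling): h2 (no-op, stayed)
After 5 (parentNode): img
After 6 (parentNode): img (no-op, stayed)

Answer: img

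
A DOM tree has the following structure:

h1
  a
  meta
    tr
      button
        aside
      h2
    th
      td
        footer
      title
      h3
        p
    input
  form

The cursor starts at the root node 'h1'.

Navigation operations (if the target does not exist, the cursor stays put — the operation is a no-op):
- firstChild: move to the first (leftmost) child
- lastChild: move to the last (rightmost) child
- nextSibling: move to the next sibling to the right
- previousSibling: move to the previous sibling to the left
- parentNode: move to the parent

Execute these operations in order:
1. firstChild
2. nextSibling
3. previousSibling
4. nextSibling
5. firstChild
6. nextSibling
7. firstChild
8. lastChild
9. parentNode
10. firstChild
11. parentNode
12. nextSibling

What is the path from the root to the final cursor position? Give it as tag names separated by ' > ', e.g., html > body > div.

Answer: h1 > meta > th > title

Derivation:
After 1 (firstChild): a
After 2 (nextSibling): meta
After 3 (previousSibling): a
After 4 (nextSibling): meta
After 5 (firstChild): tr
After 6 (nextSibling): th
After 7 (firstChild): td
After 8 (lastChild): footer
After 9 (parentNode): td
After 10 (firstChild): footer
After 11 (parentNode): td
After 12 (nextSibling): title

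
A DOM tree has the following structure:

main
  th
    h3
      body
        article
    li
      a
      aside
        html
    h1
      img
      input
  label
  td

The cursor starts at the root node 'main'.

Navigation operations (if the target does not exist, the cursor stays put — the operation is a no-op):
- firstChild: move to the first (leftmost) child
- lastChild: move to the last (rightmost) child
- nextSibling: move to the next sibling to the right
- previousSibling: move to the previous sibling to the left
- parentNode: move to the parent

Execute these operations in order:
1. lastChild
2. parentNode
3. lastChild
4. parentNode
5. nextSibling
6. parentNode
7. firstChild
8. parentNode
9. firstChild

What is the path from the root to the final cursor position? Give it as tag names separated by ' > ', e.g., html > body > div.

After 1 (lastChild): td
After 2 (parentNode): main
After 3 (lastChild): td
After 4 (parentNode): main
After 5 (nextSibling): main (no-op, stayed)
After 6 (parentNode): main (no-op, stayed)
After 7 (firstChild): th
After 8 (parentNode): main
After 9 (firstChild): th

Answer: main > th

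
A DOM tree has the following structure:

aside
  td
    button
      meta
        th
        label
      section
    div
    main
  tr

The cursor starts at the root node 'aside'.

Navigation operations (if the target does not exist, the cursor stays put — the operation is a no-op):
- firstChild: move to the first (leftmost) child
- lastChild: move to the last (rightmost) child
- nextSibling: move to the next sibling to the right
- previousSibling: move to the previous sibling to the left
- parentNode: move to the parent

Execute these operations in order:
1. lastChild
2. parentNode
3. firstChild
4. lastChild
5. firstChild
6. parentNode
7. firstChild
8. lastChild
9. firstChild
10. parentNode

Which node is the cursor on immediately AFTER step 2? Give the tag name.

After 1 (lastChild): tr
After 2 (parentNode): aside

Answer: aside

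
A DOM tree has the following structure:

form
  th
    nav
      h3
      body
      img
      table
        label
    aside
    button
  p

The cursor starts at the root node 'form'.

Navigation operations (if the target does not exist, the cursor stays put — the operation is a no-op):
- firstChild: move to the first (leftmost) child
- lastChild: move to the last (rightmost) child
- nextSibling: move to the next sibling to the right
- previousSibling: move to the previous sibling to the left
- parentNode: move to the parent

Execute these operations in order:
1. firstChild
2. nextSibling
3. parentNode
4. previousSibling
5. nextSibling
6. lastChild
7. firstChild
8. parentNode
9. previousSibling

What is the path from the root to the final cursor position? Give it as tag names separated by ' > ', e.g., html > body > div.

Answer: form

Derivation:
After 1 (firstChild): th
After 2 (nextSibling): p
After 3 (parentNode): form
After 4 (previousSibling): form (no-op, stayed)
After 5 (nextSibling): form (no-op, stayed)
After 6 (lastChild): p
After 7 (firstChild): p (no-op, stayed)
After 8 (parentNode): form
After 9 (previousSibling): form (no-op, stayed)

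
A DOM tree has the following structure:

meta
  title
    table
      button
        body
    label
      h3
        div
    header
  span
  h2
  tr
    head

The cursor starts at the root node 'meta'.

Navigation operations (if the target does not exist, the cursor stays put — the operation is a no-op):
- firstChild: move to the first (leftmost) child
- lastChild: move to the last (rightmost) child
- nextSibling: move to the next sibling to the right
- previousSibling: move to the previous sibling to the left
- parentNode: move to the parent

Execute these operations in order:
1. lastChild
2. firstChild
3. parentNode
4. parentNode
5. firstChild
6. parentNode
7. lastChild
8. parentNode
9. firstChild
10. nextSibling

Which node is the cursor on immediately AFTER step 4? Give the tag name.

After 1 (lastChild): tr
After 2 (firstChild): head
After 3 (parentNode): tr
After 4 (parentNode): meta

Answer: meta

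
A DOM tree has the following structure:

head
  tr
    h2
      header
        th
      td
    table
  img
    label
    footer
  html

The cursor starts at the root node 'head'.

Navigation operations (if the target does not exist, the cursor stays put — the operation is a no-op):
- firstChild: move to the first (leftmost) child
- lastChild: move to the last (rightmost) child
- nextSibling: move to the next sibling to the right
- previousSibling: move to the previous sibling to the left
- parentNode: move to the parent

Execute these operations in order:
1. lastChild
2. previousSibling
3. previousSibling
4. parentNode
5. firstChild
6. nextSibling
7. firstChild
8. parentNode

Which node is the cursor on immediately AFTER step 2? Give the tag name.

After 1 (lastChild): html
After 2 (previousSibling): img

Answer: img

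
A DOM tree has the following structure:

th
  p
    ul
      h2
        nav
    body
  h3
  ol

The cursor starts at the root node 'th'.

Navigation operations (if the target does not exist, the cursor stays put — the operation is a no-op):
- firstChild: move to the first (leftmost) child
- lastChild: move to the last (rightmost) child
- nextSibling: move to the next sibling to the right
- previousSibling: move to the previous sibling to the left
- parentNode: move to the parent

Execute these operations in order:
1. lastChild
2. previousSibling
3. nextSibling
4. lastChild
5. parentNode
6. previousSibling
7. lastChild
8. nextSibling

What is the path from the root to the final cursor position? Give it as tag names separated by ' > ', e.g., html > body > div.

After 1 (lastChild): ol
After 2 (previousSibling): h3
After 3 (nextSibling): ol
After 4 (lastChild): ol (no-op, stayed)
After 5 (parentNode): th
After 6 (previousSibling): th (no-op, stayed)
After 7 (lastChild): ol
After 8 (nextSibling): ol (no-op, stayed)

Answer: th > ol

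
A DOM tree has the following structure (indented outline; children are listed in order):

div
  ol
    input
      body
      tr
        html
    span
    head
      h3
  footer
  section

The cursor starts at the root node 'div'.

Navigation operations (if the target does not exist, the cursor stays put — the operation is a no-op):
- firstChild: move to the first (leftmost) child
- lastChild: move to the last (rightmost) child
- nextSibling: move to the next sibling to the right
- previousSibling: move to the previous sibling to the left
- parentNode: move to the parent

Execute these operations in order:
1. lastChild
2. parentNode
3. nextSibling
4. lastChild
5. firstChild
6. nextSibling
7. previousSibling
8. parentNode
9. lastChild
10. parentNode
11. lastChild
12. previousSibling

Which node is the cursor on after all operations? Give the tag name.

Answer: footer

Derivation:
After 1 (lastChild): section
After 2 (parentNode): div
After 3 (nextSibling): div (no-op, stayed)
After 4 (lastChild): section
After 5 (firstChild): section (no-op, stayed)
After 6 (nextSibling): section (no-op, stayed)
After 7 (previousSibling): footer
After 8 (parentNode): div
After 9 (lastChild): section
After 10 (parentNode): div
After 11 (lastChild): section
After 12 (previousSibling): footer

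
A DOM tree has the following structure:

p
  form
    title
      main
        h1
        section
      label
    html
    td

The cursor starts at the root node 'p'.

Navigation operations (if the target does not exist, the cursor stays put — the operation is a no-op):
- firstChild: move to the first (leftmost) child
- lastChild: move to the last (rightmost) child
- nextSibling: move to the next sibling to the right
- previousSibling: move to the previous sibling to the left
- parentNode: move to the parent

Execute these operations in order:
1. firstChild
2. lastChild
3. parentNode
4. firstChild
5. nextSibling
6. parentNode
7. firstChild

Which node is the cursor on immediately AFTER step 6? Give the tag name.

After 1 (firstChild): form
After 2 (lastChild): td
After 3 (parentNode): form
After 4 (firstChild): title
After 5 (nextSibling): html
After 6 (parentNode): form

Answer: form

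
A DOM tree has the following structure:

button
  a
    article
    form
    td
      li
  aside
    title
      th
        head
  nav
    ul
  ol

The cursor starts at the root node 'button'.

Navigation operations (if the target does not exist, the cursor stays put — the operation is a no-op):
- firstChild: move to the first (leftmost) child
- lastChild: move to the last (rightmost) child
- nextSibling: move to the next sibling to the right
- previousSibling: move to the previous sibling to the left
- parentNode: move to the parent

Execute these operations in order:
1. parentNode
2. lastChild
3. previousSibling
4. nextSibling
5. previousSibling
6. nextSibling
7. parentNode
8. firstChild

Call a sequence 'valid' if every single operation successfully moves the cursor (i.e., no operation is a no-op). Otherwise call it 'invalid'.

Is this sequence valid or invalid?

After 1 (parentNode): button (no-op, stayed)
After 2 (lastChild): ol
After 3 (previousSibling): nav
After 4 (nextSibling): ol
After 5 (previousSibling): nav
After 6 (nextSibling): ol
After 7 (parentNode): button
After 8 (firstChild): a

Answer: invalid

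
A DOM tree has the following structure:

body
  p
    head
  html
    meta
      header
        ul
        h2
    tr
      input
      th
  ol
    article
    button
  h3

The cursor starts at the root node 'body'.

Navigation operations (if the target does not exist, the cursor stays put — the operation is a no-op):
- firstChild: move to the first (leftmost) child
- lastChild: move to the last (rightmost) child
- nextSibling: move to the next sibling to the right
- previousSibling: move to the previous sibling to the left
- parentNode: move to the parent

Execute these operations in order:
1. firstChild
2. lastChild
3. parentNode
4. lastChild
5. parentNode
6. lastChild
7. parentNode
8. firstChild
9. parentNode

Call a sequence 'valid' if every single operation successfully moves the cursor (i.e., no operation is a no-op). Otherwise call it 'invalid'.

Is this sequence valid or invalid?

Answer: valid

Derivation:
After 1 (firstChild): p
After 2 (lastChild): head
After 3 (parentNode): p
After 4 (lastChild): head
After 5 (parentNode): p
After 6 (lastChild): head
After 7 (parentNode): p
After 8 (firstChild): head
After 9 (parentNode): p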